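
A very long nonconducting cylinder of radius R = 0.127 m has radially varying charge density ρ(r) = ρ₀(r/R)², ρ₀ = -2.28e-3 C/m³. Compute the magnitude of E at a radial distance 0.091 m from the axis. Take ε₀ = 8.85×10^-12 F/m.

E ≈ 3.01×10^6 N/C

By cylindrical symmetry E is radial; use a coaxial Gaussian cylinder of radius 0.091 m and length L (r < R).
λ_enc = ∫₀^r ρ(r')·2πr' dr' = (2πρ₀/R²)·r^4/4 = -1.523×10^-5 C/m.
Applying ∮E·dA = Q_enc/ε₀ with the end caps contributing no flux:
E = |λ_enc|/(2πε₀r) = (1.523e-5)/(2π·8.85×10^-12·0.091) = 3.01e6 N/C.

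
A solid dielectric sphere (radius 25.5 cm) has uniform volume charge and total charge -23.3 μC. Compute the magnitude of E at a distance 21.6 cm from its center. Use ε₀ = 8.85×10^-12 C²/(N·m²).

|E| = 2.73×10^6 N/C

Take a concentric spherical Gaussian surface of radius r = 21.6 cm (r < R).
For a uniform sphere the enclosed fraction is (r/R)³, so Q_enc = (-23.3 μC)(0.216/0.255)³ = -1.416×10^-5 C.
By Gauss's law, ∮E·dA = E·4πr² = Q_enc/ε₀.
E = |Q_enc|/(4πε₀r²) = (1.416×10^-5)/(4π·8.85×10^-12·(0.216)²) = 2.73e6 N/C.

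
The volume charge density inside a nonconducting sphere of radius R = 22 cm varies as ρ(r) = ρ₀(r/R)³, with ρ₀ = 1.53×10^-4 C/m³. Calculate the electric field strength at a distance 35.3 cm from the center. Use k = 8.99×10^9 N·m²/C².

E ≈ 2.46e5 V/m

Take a concentric spherical Gaussian surface of radius r = 35.3 cm (r > R, all charge enclosed).
Q_enc = 4π ∫₀^R ρ₀(r'/R)^3 r'² dr' = 4πρ₀R³/6 = 3.412e-6 C.
Since E is radial and uniform over the Gaussian sphere, Φ = E·4πr² = Q_enc/ε₀.
E = k|Q_enc|/r² = (8.99×10^9)(3.412e-6)/(0.353)² = 2.46e5 N/C.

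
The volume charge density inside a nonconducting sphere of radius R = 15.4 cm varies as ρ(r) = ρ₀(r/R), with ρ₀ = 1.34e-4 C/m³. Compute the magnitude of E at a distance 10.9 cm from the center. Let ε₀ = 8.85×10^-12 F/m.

2.92×10^5 N/C

Symmetry ⇒ E = E(r) r̂. Gaussian sphere of radius r = 10.9 cm (r < R).
Q_enc = ∫₀^r ρ(r')·4πr'² dr' = (4πρ₀/R) ∫₀^r r'^3 dr' = 4πρ₀ r^4/(4·R) = 3.859×10^-7 C.
Gauss's law: E·4πr² = Q_enc/ε₀.
E = |Q_enc|/(4πε₀r²) = (3.859×10^-7)/(4π·8.85×10^-12·(0.109)²) = 2.92×10^5 N/C.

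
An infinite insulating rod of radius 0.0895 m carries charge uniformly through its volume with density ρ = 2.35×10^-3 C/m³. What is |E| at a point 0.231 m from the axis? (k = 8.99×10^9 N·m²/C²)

Choose a coaxial cylinder of radius r = 0.231 m (arbitrary length L) as the Gaussian surface (r > 0.0895 m, full cross-section enclosed).
λ_enc = ρ·πR² = (2.35×10^-3)π(0.0895)² = 5.914×10^-5 C/m.
By Gauss's law (flux through the curved wall only), E·2πrL = λ_enc L/ε₀.
E = 2k|λ_enc|/r = 2(8.99×10^9)(5.914e-5)/(0.231) = 4.60×10^6 N/C.

4.60e6 N/C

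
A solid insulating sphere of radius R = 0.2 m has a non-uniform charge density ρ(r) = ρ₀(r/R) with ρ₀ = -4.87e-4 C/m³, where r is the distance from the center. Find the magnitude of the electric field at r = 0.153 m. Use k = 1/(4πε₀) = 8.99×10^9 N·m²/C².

By spherical symmetry E is radial; choose a Gaussian sphere of radius r = 0.153 m (r < R).
Integrate the density: Q_enc = 4π ∫₀^r ρ₀(r'/R)^1 r'² dr' = 4πρ₀ r^4/(4·R) = -4.192×10^-6 C.
Gauss's law: E·4πr² = Q_enc/ε₀.
E = k|Q_enc|/r² = (8.99×10^9)(4.192×10^-6)/(0.153)² = 1.61e6 N/C.

E ≈ 1.61×10^6 N/C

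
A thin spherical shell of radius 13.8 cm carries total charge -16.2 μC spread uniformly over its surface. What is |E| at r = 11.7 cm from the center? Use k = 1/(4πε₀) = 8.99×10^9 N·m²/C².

E = 0 (no enclosed charge)

Take a concentric spherical Gaussian surface of radius r = 11.7 cm (inside the shell, r < 13.8 cm).
No charge lies within this surface, so Q_enc = 0 and Gauss's law gives E·4πr² = 0 ⇒ E = 0.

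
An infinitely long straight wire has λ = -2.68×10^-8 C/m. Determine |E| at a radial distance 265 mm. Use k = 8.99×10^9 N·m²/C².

Choose a coaxial cylinder of radius r = 265 mm (arbitrary length L) as the Gaussian surface.
Q_enc = λL, so λ_enc = -2.68×10^-8 C/m.
By Gauss's law (flux through the curved wall only), E·2πrL = λ_enc L/ε₀.
E = 2k|λ_enc|/r = 2(8.99×10^9)(2.68×10^-8)/(0.265) = 1.82×10^3 N/C.

E = 1.82×10^3 N/C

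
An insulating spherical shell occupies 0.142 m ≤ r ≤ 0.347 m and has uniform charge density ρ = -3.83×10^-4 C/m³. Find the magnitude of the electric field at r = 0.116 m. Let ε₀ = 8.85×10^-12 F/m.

E = 0

By spherical symmetry E is radial; choose a Gaussian sphere of radius r = 0.116 m (r < 0.142 m, inside the empty cavity).
Q_enc = 0 (all charge lies at larger r); Gauss's law gives E = 0.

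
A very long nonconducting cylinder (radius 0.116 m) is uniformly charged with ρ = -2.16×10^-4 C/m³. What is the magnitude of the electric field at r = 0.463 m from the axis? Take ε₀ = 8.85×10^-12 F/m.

E = 3.55×10^5 N/C

Coaxial Gaussian cylinder, radius r = 0.463 m, length L (r > 0.116 m, full cross-section enclosed).
λ_enc = ρ·πR² = (-2.16e-4)π(0.116)² = -9.131e-6 C/m.
Since E is radial and uniform over the curved surface, Φ = E·2πrL = Q_enc/ε₀ = λ_enc L/ε₀.
E = |λ_enc|/(2πε₀r) = (9.131e-6)/(2π·8.85×10^-12·0.463) = 3.55e5 N/C.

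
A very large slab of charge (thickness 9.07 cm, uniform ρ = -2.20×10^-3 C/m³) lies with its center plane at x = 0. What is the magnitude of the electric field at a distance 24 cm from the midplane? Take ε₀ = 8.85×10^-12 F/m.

|E| = 1.13×10^7 V/m

The point |x| = 24 cm lies outside the slab (half-thickness 0.04535 m). A symmetric pillbox spanning the full slab encloses Q_enc = ρ·d·A.
Flux = 2EA ⇒ E = |ρ|d/(2ε₀), independent of distance outside.
E = (2.20e-3)(0.0907)/(2·8.85×10^-12) = 1.13×10^7 N/C.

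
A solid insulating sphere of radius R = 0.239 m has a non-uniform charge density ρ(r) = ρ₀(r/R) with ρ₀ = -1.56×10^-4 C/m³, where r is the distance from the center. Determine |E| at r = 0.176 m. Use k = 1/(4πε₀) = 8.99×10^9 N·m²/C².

Use a concentric Gaussian sphere at r = 0.176 m (r < R).
Q_enc = ∫₀^r ρ(r')·4πr'² dr' = (4πρ₀/R) ∫₀^r r'^3 dr' = 4πρ₀ r^4/(4·R) = -1.968×10^-6 C.
Since E is radial and uniform over the Gaussian sphere, Φ = E·4πr² = Q_enc/ε₀.
E = k|Q_enc|/r² = (8.99×10^9)(1.968×10^-6)/(0.176)² = 5.71×10^5 N/C.

5.71e5 V/m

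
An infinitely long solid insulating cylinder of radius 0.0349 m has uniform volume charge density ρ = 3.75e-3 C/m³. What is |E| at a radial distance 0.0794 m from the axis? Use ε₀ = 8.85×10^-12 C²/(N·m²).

E ≈ 3.25×10^6 V/m

By cylindrical symmetry E is radial; use a coaxial Gaussian cylinder of radius 0.0794 m and length L (r > 0.0349 m, full cross-section enclosed).
λ_enc = ρ·πR² = (3.75e-3)π(0.0349)² = 1.435×10^-5 C/m.
By Gauss's law (flux through the curved wall only), E·2πrL = λ_enc L/ε₀.
E = |λ_enc|/(2πε₀r) = (1.435×10^-5)/(2π·8.85×10^-12·0.0794) = 3.25×10^6 N/C.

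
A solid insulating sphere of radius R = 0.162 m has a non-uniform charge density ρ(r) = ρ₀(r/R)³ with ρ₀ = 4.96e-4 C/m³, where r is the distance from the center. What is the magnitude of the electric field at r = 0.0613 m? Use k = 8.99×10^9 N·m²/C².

Take a concentric spherical Gaussian surface of radius r = 0.0613 m (r < R).
Q_enc = ∫₀^r ρ(r')·4πr'² dr' = (4πρ₀/R³) ∫₀^r r'^5 dr' = 4πρ₀ r^6/(6·R³) = 1.296×10^-8 C.
Applying ∮E·dA = Q_enc/ε₀ with Φ = E(4πr²):
E = k|Q_enc|/r² = (8.99×10^9)(1.296×10^-8)/(0.0613)² = 3.10×10^4 N/C.

E ≈ 3.10e4 N/C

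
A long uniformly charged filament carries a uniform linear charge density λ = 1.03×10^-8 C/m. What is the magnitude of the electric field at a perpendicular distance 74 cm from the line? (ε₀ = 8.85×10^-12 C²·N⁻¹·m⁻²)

|E| ≈ 250 V/m

Coaxial Gaussian cylinder, radius r = 74 cm, length L.
Q_enc = λL, so λ_enc = 1.03×10^-8 C/m.
By Gauss's law (flux through the curved wall only), E·2πrL = λ_enc L/ε₀.
E = |λ_enc|/(2πε₀r) = (1.03×10^-8)/(2π·8.85×10^-12·0.74) = 250 N/C.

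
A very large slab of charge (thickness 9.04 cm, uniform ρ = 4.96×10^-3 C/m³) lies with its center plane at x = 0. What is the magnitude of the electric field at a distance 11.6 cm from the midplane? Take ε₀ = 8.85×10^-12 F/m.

The point |x| = 11.6 cm lies outside the slab (half-thickness 0.0452 m). A symmetric pillbox spanning the full slab encloses Q_enc = ρ·d·A.
Flux = 2EA ⇒ E = |ρ|d/(2ε₀), independent of distance outside.
E = (4.96e-3)(0.0904)/(2·8.85×10^-12) = 2.53×10^7 N/C.

|E| = 2.53e7 N/C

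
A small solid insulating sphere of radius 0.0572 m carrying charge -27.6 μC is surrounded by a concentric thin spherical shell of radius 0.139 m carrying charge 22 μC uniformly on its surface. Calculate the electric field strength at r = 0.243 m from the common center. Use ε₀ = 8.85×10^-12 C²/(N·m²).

E = 8.53×10^5 V/m

Take a concentric spherical Gaussian surface of radius r = 0.243 m (r > 0.139 m, enclosing both).
Q_enc = (-27.6 μC) + (22 μC) = -5.60e-6 C.
By Gauss's law, ∮E·dA = E·4πr² = Q_enc/ε₀.
E = |Q_enc|/(4πε₀r²) = (5.60×10^-6)/(4π·8.85×10^-12·(0.243)²) = 8.53e5 N/C.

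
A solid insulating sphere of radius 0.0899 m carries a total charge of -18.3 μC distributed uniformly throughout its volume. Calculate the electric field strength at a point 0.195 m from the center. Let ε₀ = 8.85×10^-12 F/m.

By spherical symmetry E is radial; choose a Gaussian sphere of radius r = 0.195 m (r > R, so the entire charge is enclosed).
Q_enc = -18.3 μC = -1.83×10^-5 C.
Gauss's law: E·4πr² = Q_enc/ε₀.
E = |Q_enc|/(4πε₀r²) = (1.83×10^-5)/(4π·8.85×10^-12·(0.195)²) = 4.33e6 N/C.

|E| = 4.33×10^6 V/m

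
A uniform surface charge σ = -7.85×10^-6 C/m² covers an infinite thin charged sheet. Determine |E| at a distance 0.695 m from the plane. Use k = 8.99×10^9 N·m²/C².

By planar symmetry E is perpendicular to the sheet and uniform; use a Gaussian pillbox with flat faces of area A on each side of the sheet.
Only the two end caps contribute flux: Φ = 2EA. With Q_enc = σA, Gauss's law gives E = |σ|/(2ε₀).
E = 2πk|σ| = 2π(8.99×10^9)(7.85×10^-6) = 4.43×10^5 N/C.

|E| = 4.43×10^5 V/m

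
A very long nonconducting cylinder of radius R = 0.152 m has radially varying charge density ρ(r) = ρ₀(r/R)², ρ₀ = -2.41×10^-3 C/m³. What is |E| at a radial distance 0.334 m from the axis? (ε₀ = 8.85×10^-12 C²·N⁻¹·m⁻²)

|E| ≈ 4.71×10^6 N/C

By cylindrical symmetry E is radial; use a coaxial Gaussian cylinder of radius 0.334 m and length L (r > R, full charge per length enclosed).
λ_enc = 2π ∫₀^R ρ₀(r'/R)^2 r' dr' = 2πρ₀R²/4 = -8.746e-5 C/m.
Since E is radial and uniform over the curved surface, Φ = E·2πrL = Q_enc/ε₀ = λ_enc L/ε₀.
E = |λ_enc|/(2πε₀r) = (8.746×10^-5)/(2π·8.85×10^-12·0.334) = 4.71×10^6 N/C.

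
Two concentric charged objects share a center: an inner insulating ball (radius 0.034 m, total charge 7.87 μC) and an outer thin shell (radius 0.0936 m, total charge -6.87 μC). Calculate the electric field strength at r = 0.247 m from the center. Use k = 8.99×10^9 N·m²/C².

By spherical symmetry E is radial; choose a Gaussian sphere of radius r = 0.247 m (r > 0.0936 m, enclosing both).
Q_enc = (7.87 μC) + (-6.87 μC) = 1.00e-6 C.
Since E is radial and uniform over the Gaussian sphere, Φ = E·4πr² = Q_enc/ε₀.
E = k|Q_enc|/r² = (8.99×10^9)(1.00e-6)/(0.247)² = 1.47e5 N/C.

E = 1.47e5 N/C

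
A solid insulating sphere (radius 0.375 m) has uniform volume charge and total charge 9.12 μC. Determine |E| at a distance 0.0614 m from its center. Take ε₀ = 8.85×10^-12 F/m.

Symmetry ⇒ E = E(r) r̂. Gaussian sphere of radius r = 0.0614 m (r < R).
Only the charge within r is enclosed: Q_enc = Q·(r/R)³ = (9.12 μC)·(0.0614 m/0.375 m)³ = 4.003e-8 C.
Since E is radial and uniform over the Gaussian sphere, Φ = E·4πr² = Q_enc/ε₀.
E = |Q_enc|/(4πε₀r²) = (4.003×10^-8)/(4π·8.85×10^-12·(0.0614)²) = 9.55e4 N/C.

|E| ≈ 9.55×10^4 N/C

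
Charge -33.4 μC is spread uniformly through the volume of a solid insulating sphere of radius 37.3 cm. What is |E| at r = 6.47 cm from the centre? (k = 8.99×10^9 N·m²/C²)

Symmetry ⇒ E = E(r) r̂. Gaussian sphere of radius r = 6.47 cm (r < R).
For a uniform sphere the enclosed fraction is (r/R)³, so Q_enc = (-33.4 μC)(0.0647/0.373)³ = -1.743×10^-7 C.
Since E is radial and uniform over the Gaussian sphere, Φ = E·4πr² = Q_enc/ε₀.
E = k|Q_enc|/r² = (8.99×10^9)(1.743×10^-7)/(0.0647)² = 3.74e5 N/C.

E = 3.74e5 V/m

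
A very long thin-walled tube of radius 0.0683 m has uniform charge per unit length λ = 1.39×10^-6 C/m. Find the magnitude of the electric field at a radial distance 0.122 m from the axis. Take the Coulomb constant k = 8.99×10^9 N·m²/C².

2.05e5 V/m

Choose a coaxial cylinder of radius r = 0.122 m (arbitrary length L) as the Gaussian surface (r > 0.0683 m).
The full line charge is enclosed: λ_enc = 1.39×10^-6 C/m.
Gauss's law: E·2πrL = λ_enc L/ε₀.
E = 2k|λ_enc|/r = 2(8.99×10^9)(1.39e-6)/(0.122) = 2.05×10^5 N/C.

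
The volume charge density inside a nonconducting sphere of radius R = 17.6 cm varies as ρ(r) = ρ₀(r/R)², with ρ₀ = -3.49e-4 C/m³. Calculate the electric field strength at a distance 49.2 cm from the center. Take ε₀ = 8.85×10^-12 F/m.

Take a concentric spherical Gaussian surface of radius r = 49.2 cm (r > R, all charge enclosed).
Q_enc = 4π ∫₀^R ρ₀(r'/R)^2 r'² dr' = 4πρ₀R³/5 = -4.782×10^-6 C.
Since E is radial and uniform over the Gaussian sphere, Φ = E·4πr² = Q_enc/ε₀.
E = |Q_enc|/(4πε₀r²) = (4.782e-6)/(4π·8.85×10^-12·(0.492)²) = 1.78e5 N/C.

E = 1.78×10^5 V/m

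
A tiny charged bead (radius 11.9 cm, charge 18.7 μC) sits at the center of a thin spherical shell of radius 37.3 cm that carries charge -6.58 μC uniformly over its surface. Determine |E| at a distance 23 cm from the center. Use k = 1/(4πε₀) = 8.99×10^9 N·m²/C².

3.18×10^6 N/C

By spherical symmetry E is radial; choose a Gaussian sphere of radius r = 23 cm (between the bodies, 11.9 cm < r < 37.3 cm).
The shell at 37.3 cm lies outside the Gaussian surface, so Q_enc = 18.7 μC = 1.87e-5 C.
Applying ∮E·dA = Q_enc/ε₀ with Φ = E(4πr²):
E = k|Q_enc|/r² = (8.99×10^9)(1.87×10^-5)/(0.23)² = 3.18e6 N/C.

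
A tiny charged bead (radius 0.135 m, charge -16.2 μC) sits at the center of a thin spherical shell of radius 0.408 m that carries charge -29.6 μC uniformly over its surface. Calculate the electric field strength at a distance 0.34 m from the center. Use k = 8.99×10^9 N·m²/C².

Take a concentric spherical Gaussian surface of radius r = 0.34 m (between the bodies, 0.135 m < r < 0.408 m).
The shell at 0.408 m lies outside the Gaussian surface, so Q_enc = -16.2 μC = -1.62×10^-5 C.
By Gauss's law, ∮E·dA = E·4πr² = Q_enc/ε₀.
E = k|Q_enc|/r² = (8.99×10^9)(1.62×10^-5)/(0.34)² = 1.26e6 N/C.

|E| ≈ 1.26×10^6 V/m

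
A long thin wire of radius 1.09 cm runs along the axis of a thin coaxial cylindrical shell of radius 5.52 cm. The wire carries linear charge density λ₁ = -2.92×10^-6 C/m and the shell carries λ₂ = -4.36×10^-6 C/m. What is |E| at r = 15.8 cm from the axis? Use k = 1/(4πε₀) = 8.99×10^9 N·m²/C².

|E| ≈ 8.28e5 N/C

By cylindrical symmetry E is radial; use a coaxial Gaussian cylinder of radius 15.8 cm and length L (r > 5.52 cm, enclosing both).
λ_enc = λ₁ + λ₂ = (-2.92e-6) + (-4.36×10^-6) = -7.28×10^-6 C/m.
By Gauss's law (flux through the curved wall only), E·2πrL = λ_enc L/ε₀.
E = 2k|λ_enc|/r = 2(8.99×10^9)(7.28×10^-6)/(0.158) = 8.28×10^5 N/C.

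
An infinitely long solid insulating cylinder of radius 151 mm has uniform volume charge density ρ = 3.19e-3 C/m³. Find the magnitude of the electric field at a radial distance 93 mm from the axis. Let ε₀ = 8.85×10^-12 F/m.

Coaxial Gaussian cylinder, radius r = 93 mm, length L (r < R).
Enclosed charge per unit length: λ_enc = ρ·πr² = (3.19e-3)π(0.093)² = 8.668e-5 C/m.
Since E is radial and uniform over the curved surface, Φ = E·2πrL = Q_enc/ε₀ = λ_enc L/ε₀.
E = |λ_enc|/(2πε₀r) = (8.668×10^-5)/(2π·8.85×10^-12·0.093) = 1.68×10^7 N/C.

1.68×10^7 N/C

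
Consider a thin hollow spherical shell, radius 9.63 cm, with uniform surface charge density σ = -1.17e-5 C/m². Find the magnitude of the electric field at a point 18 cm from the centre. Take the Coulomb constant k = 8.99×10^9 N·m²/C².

Symmetry ⇒ E = E(r) r̂. Gaussian sphere of radius r = 18 cm (r > 9.63 cm).
The entire shell is enclosed: Q_enc = σ·4πR² = (-1.17×10^-5)·4π·(0.0963)² = -1.363×10^-6 C.
Since E is radial and uniform over the Gaussian sphere, Φ = E·4πr² = Q_enc/ε₀.
E = k|Q_enc|/r² = (8.99×10^9)(1.363×10^-6)/(0.18)² = 3.78e5 N/C.

|E| = 3.78e5 N/C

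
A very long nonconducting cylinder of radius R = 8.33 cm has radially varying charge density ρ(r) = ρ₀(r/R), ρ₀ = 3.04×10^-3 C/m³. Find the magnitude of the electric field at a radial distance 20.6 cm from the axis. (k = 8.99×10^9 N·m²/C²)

|E| = 3.86×10^6 V/m

By cylindrical symmetry E is radial; use a coaxial Gaussian cylinder of radius 20.6 cm and length L (r > R, full charge per length enclosed).
λ_enc = 2π ∫₀^R ρ₀(r'/R)^1 r' dr' = 2πρ₀R²/3 = 4.418e-5 C/m.
Gauss's law: E·2πrL = λ_enc L/ε₀.
E = 2k|λ_enc|/r = 2(8.99×10^9)(4.418×10^-5)/(0.206) = 3.86×10^6 N/C.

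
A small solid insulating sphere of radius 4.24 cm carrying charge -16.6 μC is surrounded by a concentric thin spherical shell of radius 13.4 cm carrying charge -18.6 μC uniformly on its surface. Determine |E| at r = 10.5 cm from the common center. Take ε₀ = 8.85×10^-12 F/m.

By spherical symmetry E is radial; choose a Gaussian sphere of radius r = 10.5 cm (between the bodies, 4.24 cm < r < 13.4 cm).
Only the inner charge is enclosed; the outer shell contributes nothing inside itself. Q_enc = -16.6 μC = -1.66×10^-5 C.
Gauss's law: E·4πr² = Q_enc/ε₀.
E = |Q_enc|/(4πε₀r²) = (1.66×10^-5)/(4π·8.85×10^-12·(0.105)²) = 1.35e7 N/C.

|E| = 1.35×10^7 N/C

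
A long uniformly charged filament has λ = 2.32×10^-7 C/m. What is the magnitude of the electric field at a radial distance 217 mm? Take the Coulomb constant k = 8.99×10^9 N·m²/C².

|E| ≈ 1.92e4 N/C

Take a coaxial cylindrical Gaussian surface of radius r = 217 mm and length L.
Q_enc = λL, so λ_enc = 2.32×10^-7 C/m.
By Gauss's law (flux through the curved wall only), E·2πrL = λ_enc L/ε₀.
E = 2k|λ_enc|/r = 2(8.99×10^9)(2.32e-7)/(0.217) = 1.92e4 N/C.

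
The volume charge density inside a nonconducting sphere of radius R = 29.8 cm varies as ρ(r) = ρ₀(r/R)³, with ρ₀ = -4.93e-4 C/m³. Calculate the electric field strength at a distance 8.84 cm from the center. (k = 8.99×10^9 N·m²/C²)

Take a concentric spherical Gaussian surface of radius r = 8.84 cm (r < R).
Integrate the density: Q_enc = 4π ∫₀^r ρ₀(r'/R)^3 r'² dr' = 4πρ₀ r^6/(6·R³) = -1.862×10^-8 C.
By Gauss's law, ∮E·dA = E·4πr² = Q_enc/ε₀.
E = k|Q_enc|/r² = (8.99×10^9)(1.862×10^-8)/(0.0884)² = 2.14e4 N/C.

E = 2.14×10^4 N/C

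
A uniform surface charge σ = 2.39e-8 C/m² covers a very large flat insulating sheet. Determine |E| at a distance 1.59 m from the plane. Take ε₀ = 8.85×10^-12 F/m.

Choose a cylindrical pillbox piercing the sheet, end faces (area A) parallel to it.
Flux Φ = 2EA and Q_enc = σA, so 2EA = σA/ε₀ ⇒ E = |σ|/(2ε₀), independent of distance.
E = |σ|/(2ε₀) = (2.39×10^-8)/(2·8.85×10^-12) = 1.35×10^3 N/C.

1.35×10^3 N/C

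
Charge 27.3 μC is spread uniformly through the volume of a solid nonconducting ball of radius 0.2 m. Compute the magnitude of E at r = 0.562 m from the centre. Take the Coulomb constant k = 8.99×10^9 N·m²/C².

|E| = 7.77e5 N/C

Take a concentric spherical Gaussian surface of radius r = 0.562 m (r > R, so the entire charge is enclosed).
Q_enc = 27.3 μC = 2.73×10^-5 C.
Gauss's law: E·4πr² = Q_enc/ε₀.
E = k|Q_enc|/r² = (8.99×10^9)(2.73e-5)/(0.562)² = 7.77×10^5 N/C.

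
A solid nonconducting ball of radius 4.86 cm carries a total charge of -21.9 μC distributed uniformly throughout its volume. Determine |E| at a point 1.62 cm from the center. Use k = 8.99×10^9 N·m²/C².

Take a concentric spherical Gaussian surface of radius r = 1.62 cm (r < R).
For a uniform sphere the enclosed fraction is (r/R)³, so Q_enc = (-21.9 μC)(0.0162/0.0486)³ = -8.111×10^-7 C.
By Gauss's law, ∮E·dA = E·4πr² = Q_enc/ε₀.
E = k|Q_enc|/r² = (8.99×10^9)(8.111e-7)/(0.0162)² = 2.78e7 N/C.

|E| = 2.78×10^7 V/m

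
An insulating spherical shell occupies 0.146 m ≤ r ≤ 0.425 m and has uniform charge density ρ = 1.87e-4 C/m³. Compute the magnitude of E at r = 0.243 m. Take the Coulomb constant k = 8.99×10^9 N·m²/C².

E = 1.34×10^6 N/C

By spherical symmetry E is radial; choose a Gaussian sphere of radius r = 0.243 m (within the shell material, 0.146 m < r < 0.425 m).
Only the shell between 0.146 m and r is enclosed: Q_enc = ρ·(4π/3)(r³ − a³) = (1.87×10^-4)·(4π/3)·((0.243)³ − (0.146)³) = 8.802×10^-6 C.
Applying ∮E·dA = Q_enc/ε₀ with Φ = E(4πr²):
E = k|Q_enc|/r² = (8.99×10^9)(8.802e-6)/(0.243)² = 1.34×10^6 N/C.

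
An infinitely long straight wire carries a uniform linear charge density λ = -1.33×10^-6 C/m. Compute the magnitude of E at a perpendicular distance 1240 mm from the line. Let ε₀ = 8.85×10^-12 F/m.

By cylindrical symmetry E is radial; use a coaxial Gaussian cylinder of radius 1240 mm and length L.
Q_enc = λL, so λ_enc = -1.33×10^-6 C/m.
Gauss's law: E·2πrL = λ_enc L/ε₀.
E = |λ_enc|/(2πε₀r) = (1.33×10^-6)/(2π·8.85×10^-12·1.24) = 1.93×10^4 N/C.

|E| ≈ 1.93×10^4 N/C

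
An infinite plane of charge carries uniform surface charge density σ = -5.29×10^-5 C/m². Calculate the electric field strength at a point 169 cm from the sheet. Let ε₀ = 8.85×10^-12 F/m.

The symmetry is planar: E is normal to the sheet and the same magnitude on both sides. Take a pillbox straddling the sheet with end-cap area A.
Flux Φ = 2EA and Q_enc = σA, so 2EA = σA/ε₀ ⇒ E = |σ|/(2ε₀), independent of distance.
E = |σ|/(2ε₀) = (5.29×10^-5)/(2·8.85×10^-12) = 2.99e6 N/C.

2.99e6 N/C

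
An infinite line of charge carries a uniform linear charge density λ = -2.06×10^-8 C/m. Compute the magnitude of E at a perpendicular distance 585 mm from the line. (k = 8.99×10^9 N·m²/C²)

Choose a coaxial cylinder of radius r = 585 mm (arbitrary length L) as the Gaussian surface.
Q_enc = λL, so λ_enc = -2.06e-8 C/m.
Gauss's law: E·2πrL = λ_enc L/ε₀.
E = 2k|λ_enc|/r = 2(8.99×10^9)(2.06e-8)/(0.585) = 633 N/C.

|E| ≈ 633 N/C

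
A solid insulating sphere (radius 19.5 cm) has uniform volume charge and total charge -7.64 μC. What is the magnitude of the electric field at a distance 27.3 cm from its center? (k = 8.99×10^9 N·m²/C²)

|E| ≈ 9.22e5 N/C

By spherical symmetry E is radial; choose a Gaussian sphere of radius r = 27.3 cm (r > R, so the entire charge is enclosed).
Q_enc = -7.64 μC = -7.64×10^-6 C.
Applying ∮E·dA = Q_enc/ε₀ with Φ = E(4πr²):
E = k|Q_enc|/r² = (8.99×10^9)(7.64×10^-6)/(0.273)² = 9.22×10^5 N/C.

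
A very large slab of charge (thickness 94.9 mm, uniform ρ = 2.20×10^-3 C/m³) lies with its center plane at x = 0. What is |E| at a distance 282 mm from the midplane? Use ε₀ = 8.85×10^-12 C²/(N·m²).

The point |x| = 282 mm lies outside the slab (half-thickness 0.04745 m). A symmetric pillbox spanning the full slab encloses Q_enc = ρ·d·A.
Flux = 2EA ⇒ E = |ρ|d/(2ε₀), independent of distance outside.
E = (2.20e-3)(0.0949)/(2·8.85×10^-12) = 1.18×10^7 N/C.

|E| = 1.18e7 N/C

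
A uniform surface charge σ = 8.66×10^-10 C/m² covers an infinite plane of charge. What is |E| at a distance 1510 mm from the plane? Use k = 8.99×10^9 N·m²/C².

Choose a cylindrical pillbox piercing the sheet, end faces (area A) parallel to it.
Flux Φ = 2EA and Q_enc = σA, so 2EA = σA/ε₀ ⇒ E = |σ|/(2ε₀), independent of distance.
E = 2πk|σ| = 2π(8.99×10^9)(8.66×10^-10) = 48.9 N/C.

E ≈ 48.9 N/C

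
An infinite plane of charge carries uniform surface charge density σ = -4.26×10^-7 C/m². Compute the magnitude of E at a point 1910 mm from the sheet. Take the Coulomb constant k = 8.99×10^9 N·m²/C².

The symmetry is planar: E is normal to the sheet and the same magnitude on both sides. Take a pillbox straddling the sheet with end-cap area A.
Flux Φ = 2EA and Q_enc = σA, so 2EA = σA/ε₀ ⇒ E = |σ|/(2ε₀), independent of distance.
E = 2πk|σ| = 2π(8.99×10^9)(4.26×10^-7) = 2.41e4 N/C.

E = 2.41×10^4 N/C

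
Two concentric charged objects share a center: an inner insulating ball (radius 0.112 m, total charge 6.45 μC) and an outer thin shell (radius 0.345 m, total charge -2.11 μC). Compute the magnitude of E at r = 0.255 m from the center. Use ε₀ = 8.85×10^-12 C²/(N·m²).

By spherical symmetry E is radial; choose a Gaussian sphere of radius r = 0.255 m (between the bodies, 0.112 m < r < 0.345 m).
The shell at 0.345 m lies outside the Gaussian surface, so Q_enc = 6.45 μC = 6.45e-6 C.
Since E is radial and uniform over the Gaussian sphere, Φ = E·4πr² = Q_enc/ε₀.
E = |Q_enc|/(4πε₀r²) = (6.45×10^-6)/(4π·8.85×10^-12·(0.255)²) = 8.92×10^5 N/C.

|E| ≈ 8.92×10^5 N/C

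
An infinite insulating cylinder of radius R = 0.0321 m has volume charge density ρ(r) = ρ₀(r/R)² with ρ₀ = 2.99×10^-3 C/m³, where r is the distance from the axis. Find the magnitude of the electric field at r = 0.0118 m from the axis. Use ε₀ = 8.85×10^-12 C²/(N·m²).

|E| = 1.35e5 V/m

Choose a coaxial cylinder of radius r = 0.0118 m (arbitrary length L) as the Gaussian surface (r < R).
Integrating ρ over the cross-section to radius r: λ_enc = (2πρ₀/R²) ∫₀^r r'^3 dr' = 2πρ₀ r^4/(4·R²) = 8.837×10^-8 C/m.
Applying ∮E·dA = Q_enc/ε₀ with the end caps contributing no flux:
E = |λ_enc|/(2πε₀r) = (8.837×10^-8)/(2π·8.85×10^-12·0.0118) = 1.35e5 N/C.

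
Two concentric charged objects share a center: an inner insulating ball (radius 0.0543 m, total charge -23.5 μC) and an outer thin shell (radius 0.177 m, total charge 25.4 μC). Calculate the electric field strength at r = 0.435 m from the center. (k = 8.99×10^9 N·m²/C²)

Take a concentric spherical Gaussian surface of radius r = 0.435 m (r > 0.177 m, enclosing both).
Q_enc = (-23.5 μC) + (25.4 μC) = 1.90×10^-6 C.
By Gauss's law, ∮E·dA = E·4πr² = Q_enc/ε₀.
E = k|Q_enc|/r² = (8.99×10^9)(1.90×10^-6)/(0.435)² = 9.03×10^4 N/C.

|E| ≈ 9.03×10^4 V/m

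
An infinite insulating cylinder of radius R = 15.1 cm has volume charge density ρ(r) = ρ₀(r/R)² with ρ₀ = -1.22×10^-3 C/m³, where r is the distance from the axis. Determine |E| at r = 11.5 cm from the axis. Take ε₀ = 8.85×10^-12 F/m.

Choose a coaxial cylinder of radius r = 11.5 cm (arbitrary length L) as the Gaussian surface (r < R).
Integrating ρ over the cross-section to radius r: λ_enc = (2πρ₀/R²) ∫₀^r r'^3 dr' = 2πρ₀ r^4/(4·R²) = -1.47×10^-5 C/m.
Since E is radial and uniform over the curved surface, Φ = E·2πrL = Q_enc/ε₀ = λ_enc L/ε₀.
E = |λ_enc|/(2πε₀r) = (1.47×10^-5)/(2π·8.85×10^-12·0.115) = 2.30×10^6 N/C.

|E| = 2.30×10^6 V/m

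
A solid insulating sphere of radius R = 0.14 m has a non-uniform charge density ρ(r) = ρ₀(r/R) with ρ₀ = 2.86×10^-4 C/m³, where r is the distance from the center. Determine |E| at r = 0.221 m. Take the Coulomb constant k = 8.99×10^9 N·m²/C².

Symmetry ⇒ E = E(r) r̂. Gaussian sphere of radius r = 0.221 m (r > R, all charge enclosed).
Q_enc = 4π ∫₀^R ρ₀(r'/R)^1 r'² dr' = 4πρ₀R³/4 = 2.465×10^-6 C.
Gauss's law: E·4πr² = Q_enc/ε₀.
E = k|Q_enc|/r² = (8.99×10^9)(2.465×10^-6)/(0.221)² = 4.54×10^5 N/C.

|E| ≈ 4.54×10^5 N/C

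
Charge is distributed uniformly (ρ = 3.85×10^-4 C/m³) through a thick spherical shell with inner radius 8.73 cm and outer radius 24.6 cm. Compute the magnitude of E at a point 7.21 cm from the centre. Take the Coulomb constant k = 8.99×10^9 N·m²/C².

E = 0

Symmetry ⇒ E = E(r) r̂. Gaussian sphere of radius r = 7.21 cm (r < 8.73 cm, inside the empty cavity).
Q_enc = 0 (all charge lies at larger r); Gauss's law gives E = 0.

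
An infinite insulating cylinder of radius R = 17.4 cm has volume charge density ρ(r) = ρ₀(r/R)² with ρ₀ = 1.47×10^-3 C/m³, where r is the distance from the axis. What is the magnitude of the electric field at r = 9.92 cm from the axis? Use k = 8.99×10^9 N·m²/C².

|E| = 1.34×10^6 N/C

By cylindrical symmetry E is radial; use a coaxial Gaussian cylinder of radius 9.92 cm and length L (r < R).
λ_enc = ∫₀^r ρ(r')·2πr' dr' = (2πρ₀/R²)·r^4/4 = 7.386×10^-6 C/m.
Gauss's law: E·2πrL = λ_enc L/ε₀.
E = 2k|λ_enc|/r = 2(8.99×10^9)(7.386e-6)/(0.0992) = 1.34e6 N/C.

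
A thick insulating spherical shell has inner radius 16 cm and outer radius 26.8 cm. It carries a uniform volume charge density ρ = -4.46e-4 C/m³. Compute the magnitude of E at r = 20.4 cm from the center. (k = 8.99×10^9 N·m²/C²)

Symmetry ⇒ E = E(r) r̂. Gaussian sphere of radius r = 20.4 cm (within the shell material, 16 cm < r < 26.8 cm).
Enclosed charge is the volume from a to r: Q_enc = (4π/3)ρ(r³ − a³) = -8.208×10^-6 C.
Gauss's law: E·4πr² = Q_enc/ε₀.
E = k|Q_enc|/r² = (8.99×10^9)(8.208e-6)/(0.204)² = 1.77×10^6 N/C.

|E| = 1.77×10^6 V/m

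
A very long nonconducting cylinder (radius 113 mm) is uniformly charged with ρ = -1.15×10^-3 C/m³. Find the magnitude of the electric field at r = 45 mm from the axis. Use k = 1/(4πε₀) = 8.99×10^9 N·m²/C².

Choose a coaxial cylinder of radius r = 45 mm (arbitrary length L) as the Gaussian surface (r < R).
Charge inside radius r per length L is ρ·πr²·L, so λ_enc = ρπr² = -7.316×10^-6 C/m.
By Gauss's law (flux through the curved wall only), E·2πrL = λ_enc L/ε₀.
E = 2k|λ_enc|/r = 2(8.99×10^9)(7.316e-6)/(0.045) = 2.92×10^6 N/C.

|E| = 2.92e6 N/C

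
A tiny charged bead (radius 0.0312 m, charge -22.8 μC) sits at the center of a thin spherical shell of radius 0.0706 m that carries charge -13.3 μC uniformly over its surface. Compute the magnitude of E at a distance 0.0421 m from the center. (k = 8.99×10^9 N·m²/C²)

Take a concentric spherical Gaussian surface of radius r = 0.0421 m (between the bodies, 0.0312 m < r < 0.0706 m).
The shell at 0.0706 m lies outside the Gaussian surface, so Q_enc = -22.8 μC = -2.28×10^-5 C.
Since E is radial and uniform over the Gaussian sphere, Φ = E·4πr² = Q_enc/ε₀.
E = k|Q_enc|/r² = (8.99×10^9)(2.28×10^-5)/(0.0421)² = 1.16e8 N/C.

|E| ≈ 1.16e8 N/C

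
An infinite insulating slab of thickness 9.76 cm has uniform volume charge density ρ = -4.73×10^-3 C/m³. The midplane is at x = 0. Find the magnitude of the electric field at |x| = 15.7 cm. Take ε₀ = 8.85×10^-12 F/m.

2.61e7 V/m

The point |x| = 15.7 cm lies outside the slab (half-thickness 0.0488 m). A symmetric pillbox spanning the full slab encloses Q_enc = ρ·d·A.
Flux = 2EA ⇒ E = |ρ|d/(2ε₀), independent of distance outside.
E = (4.73×10^-3)(0.0976)/(2·8.85×10^-12) = 2.61e7 N/C.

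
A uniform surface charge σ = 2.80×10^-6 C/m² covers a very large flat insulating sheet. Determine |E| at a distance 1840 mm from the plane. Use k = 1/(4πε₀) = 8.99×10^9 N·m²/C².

1.58e5 N/C

The symmetry is planar: E is normal to the sheet and the same magnitude on both sides. Take a pillbox straddling the sheet with end-cap area A.
Flux Φ = 2EA and Q_enc = σA, so 2EA = σA/ε₀ ⇒ E = |σ|/(2ε₀), independent of distance.
E = 2πk|σ| = 2π(8.99×10^9)(2.80×10^-6) = 1.58×10^5 N/C.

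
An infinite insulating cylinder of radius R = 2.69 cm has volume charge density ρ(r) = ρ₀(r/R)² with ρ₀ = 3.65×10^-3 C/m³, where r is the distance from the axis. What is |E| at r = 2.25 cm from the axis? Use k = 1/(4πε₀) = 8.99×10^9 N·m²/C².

Take a coaxial cylindrical Gaussian surface of radius r = 2.25 cm and length L (r < R).
Integrating ρ over the cross-section to radius r: λ_enc = (2πρ₀/R²) ∫₀^r r'^3 dr' = 2πρ₀ r^4/(4·R²) = 2.031×10^-6 C/m.
By Gauss's law (flux through the curved wall only), E·2πrL = λ_enc L/ε₀.
E = 2k|λ_enc|/r = 2(8.99×10^9)(2.031e-6)/(0.0225) = 1.62×10^6 N/C.

E ≈ 1.62e6 N/C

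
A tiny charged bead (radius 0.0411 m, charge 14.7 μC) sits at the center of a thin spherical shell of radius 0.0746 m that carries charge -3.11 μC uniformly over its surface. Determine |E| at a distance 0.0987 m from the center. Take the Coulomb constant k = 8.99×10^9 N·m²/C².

|E| = 1.07×10^7 N/C

Symmetry ⇒ E = E(r) r̂. Gaussian sphere of radius r = 0.0987 m (r > 0.0746 m, enclosing both).
Q_enc = (14.7 μC) + (-3.11 μC) = 1.159e-5 C.
By Gauss's law, ∮E·dA = E·4πr² = Q_enc/ε₀.
E = k|Q_enc|/r² = (8.99×10^9)(1.159×10^-5)/(0.0987)² = 1.07×10^7 N/C.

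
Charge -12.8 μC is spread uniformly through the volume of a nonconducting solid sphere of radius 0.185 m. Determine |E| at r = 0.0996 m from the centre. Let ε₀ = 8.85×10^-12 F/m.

E = 1.81e6 N/C

Symmetry ⇒ E = E(r) r̂. Gaussian sphere of radius r = 0.0996 m (r < R).
Only the charge within r is enclosed: Q_enc = Q·(r/R)³ = (-12.8 μC)·(0.0996 m/0.185 m)³ = -1.997×10^-6 C.
Applying ∮E·dA = Q_enc/ε₀ with Φ = E(4πr²):
E = |Q_enc|/(4πε₀r²) = (1.997×10^-6)/(4π·8.85×10^-12·(0.0996)²) = 1.81×10^6 N/C.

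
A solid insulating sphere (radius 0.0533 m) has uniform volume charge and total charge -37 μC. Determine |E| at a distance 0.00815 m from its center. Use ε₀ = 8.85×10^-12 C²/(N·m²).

|E| = 1.79e7 N/C

Take a concentric spherical Gaussian surface of radius r = 0.00815 m (r < R).
Only the charge within r is enclosed: Q_enc = Q·(r/R)³ = (-37 μC)·(0.00815 m/0.0533 m)³ = -1.323×10^-7 C.
Gauss's law: E·4πr² = Q_enc/ε₀.
E = |Q_enc|/(4πε₀r²) = (1.323e-7)/(4π·8.85×10^-12·(0.00815)²) = 1.79e7 N/C.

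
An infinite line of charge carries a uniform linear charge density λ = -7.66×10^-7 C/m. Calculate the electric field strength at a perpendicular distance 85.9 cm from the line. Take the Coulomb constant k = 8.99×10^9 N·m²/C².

|E| = 1.60×10^4 V/m

Choose a coaxial cylinder of radius r = 85.9 cm (arbitrary length L) as the Gaussian surface.
Q_enc = λL, so λ_enc = -7.66×10^-7 C/m.
Gauss's law: E·2πrL = λ_enc L/ε₀.
E = 2k|λ_enc|/r = 2(8.99×10^9)(7.66×10^-7)/(0.859) = 1.60e4 N/C.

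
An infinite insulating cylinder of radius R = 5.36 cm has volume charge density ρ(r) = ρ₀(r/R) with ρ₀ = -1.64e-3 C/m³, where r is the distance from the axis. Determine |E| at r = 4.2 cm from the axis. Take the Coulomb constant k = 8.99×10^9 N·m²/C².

Choose a coaxial cylinder of radius r = 4.2 cm (arbitrary length L) as the Gaussian surface (r < R).
Integrating ρ over the cross-section to radius r: λ_enc = (2πρ₀/R) ∫₀^r r'^2 dr' = 2πρ₀ r^3/(3·R) = -4.748e-6 C/m.
Gauss's law: E·2πrL = λ_enc L/ε₀.
E = 2k|λ_enc|/r = 2(8.99×10^9)(4.748×10^-6)/(0.042) = 2.03×10^6 N/C.

|E| ≈ 2.03×10^6 N/C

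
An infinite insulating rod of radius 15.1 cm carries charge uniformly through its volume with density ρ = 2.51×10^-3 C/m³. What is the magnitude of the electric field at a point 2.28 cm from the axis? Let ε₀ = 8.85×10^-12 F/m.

Choose a coaxial cylinder of radius r = 2.28 cm (arbitrary length L) as the Gaussian surface (r < R).
Enclosed charge per unit length: λ_enc = ρ·πr² = (2.51e-3)π(0.0228)² = 4.099×10^-6 C/m.
Since E is radial and uniform over the curved surface, Φ = E·2πrL = Q_enc/ε₀ = λ_enc L/ε₀.
E = |λ_enc|/(2πε₀r) = (4.099×10^-6)/(2π·8.85×10^-12·0.0228) = 3.23e6 N/C.

E ≈ 3.23e6 V/m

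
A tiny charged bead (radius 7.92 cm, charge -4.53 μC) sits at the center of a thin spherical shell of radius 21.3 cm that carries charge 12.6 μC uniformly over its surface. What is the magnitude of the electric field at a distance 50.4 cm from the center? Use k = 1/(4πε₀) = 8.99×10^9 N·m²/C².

By spherical symmetry E is radial; choose a Gaussian sphere of radius r = 50.4 cm (r > 21.3 cm, enclosing both).
Q_enc = (-4.53 μC) + (12.6 μC) = 8.07e-6 C.
Applying ∮E·dA = Q_enc/ε₀ with Φ = E(4πr²):
E = k|Q_enc|/r² = (8.99×10^9)(8.07e-6)/(0.504)² = 2.86e5 N/C.

2.86×10^5 N/C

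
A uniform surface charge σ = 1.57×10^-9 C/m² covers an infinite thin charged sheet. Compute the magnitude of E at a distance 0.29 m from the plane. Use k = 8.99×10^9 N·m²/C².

By planar symmetry E is perpendicular to the sheet and uniform; use a Gaussian pillbox with flat faces of area A on each side of the sheet.
Flux Φ = 2EA and Q_enc = σA, so 2EA = σA/ε₀ ⇒ E = |σ|/(2ε₀), independent of distance.
E = 2πk|σ| = 2π(8.99×10^9)(1.57×10^-9) = 88.7 N/C.

|E| = 88.7 V/m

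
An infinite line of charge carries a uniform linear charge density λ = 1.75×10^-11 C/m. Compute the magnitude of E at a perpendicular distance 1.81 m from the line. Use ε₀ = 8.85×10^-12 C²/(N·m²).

E = 0.174 N/C

By cylindrical symmetry E is radial; use a coaxial Gaussian cylinder of radius 1.81 m and length L.
Q_enc = λL, so λ_enc = 1.75e-11 C/m.
By Gauss's law (flux through the curved wall only), E·2πrL = λ_enc L/ε₀.
E = |λ_enc|/(2πε₀r) = (1.75×10^-11)/(2π·8.85×10^-12·1.81) = 0.174 N/C.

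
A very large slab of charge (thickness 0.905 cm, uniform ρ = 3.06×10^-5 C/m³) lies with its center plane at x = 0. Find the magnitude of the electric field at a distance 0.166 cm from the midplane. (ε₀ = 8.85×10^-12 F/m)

E ≈ 5.74e3 V/m

By symmetry E is perpendicular to the slab. A Gaussian pillbox from −0.166 cm to +0.166 cm (face area A) lies entirely within the slab.
Q_enc = ρ·(2x)·A and flux = 2EA, so 2EA = 2ρxA/ε₀ ⇒ E = |ρ|x/ε₀.
E = (3.06×10^-5)(0.00166)/(8.85×10^-12) = 5.74×10^3 N/C.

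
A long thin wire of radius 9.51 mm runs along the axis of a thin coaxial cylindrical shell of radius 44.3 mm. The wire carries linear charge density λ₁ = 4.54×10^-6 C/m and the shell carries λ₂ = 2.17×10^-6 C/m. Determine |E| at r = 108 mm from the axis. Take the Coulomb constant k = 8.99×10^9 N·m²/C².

Coaxial Gaussian cylinder, radius r = 108 mm, length L (r > 44.3 mm, enclosing both).
λ_enc = λ₁ + λ₂ = (4.54e-6) + (2.17×10^-6) = 6.71e-6 C/m.
Applying ∮E·dA = Q_enc/ε₀ with the end caps contributing no flux:
E = 2k|λ_enc|/r = 2(8.99×10^9)(6.71×10^-6)/(0.108) = 1.12×10^6 N/C.

E = 1.12×10^6 N/C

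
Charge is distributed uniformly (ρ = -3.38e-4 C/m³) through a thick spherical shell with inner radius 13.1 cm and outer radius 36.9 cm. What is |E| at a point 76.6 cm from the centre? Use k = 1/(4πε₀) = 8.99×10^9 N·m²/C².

|E| ≈ 1.04e6 N/C

Symmetry ⇒ E = E(r) r̂. Gaussian sphere of radius r = 76.6 cm (r > 36.9 cm, enclosing the whole shell).
Q_enc = ρ·(4π/3)(b³ − a³) = (-3.38×10^-4)·(4π/3)·((0.369)³ − (0.131)³) = -6.795e-5 C.
Applying ∮E·dA = Q_enc/ε₀ with Φ = E(4πr²):
E = k|Q_enc|/r² = (8.99×10^9)(6.795×10^-5)/(0.766)² = 1.04×10^6 N/C.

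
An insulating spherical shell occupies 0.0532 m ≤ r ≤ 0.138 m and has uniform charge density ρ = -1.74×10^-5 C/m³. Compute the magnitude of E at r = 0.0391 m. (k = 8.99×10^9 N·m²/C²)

Symmetry ⇒ E = E(r) r̂. Gaussian sphere of radius r = 0.0391 m (r < 0.0532 m, inside the empty cavity).
No charge is enclosed, so by Gauss's law E·4πr² = 0 ⇒ E = 0.

E = 0 (no enclosed charge)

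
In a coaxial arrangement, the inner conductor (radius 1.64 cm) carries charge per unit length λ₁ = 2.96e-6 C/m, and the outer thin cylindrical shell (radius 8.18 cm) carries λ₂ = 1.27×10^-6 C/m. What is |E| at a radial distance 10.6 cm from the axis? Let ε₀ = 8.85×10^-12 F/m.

Coaxial Gaussian cylinder, radius r = 10.6 cm, length L (r > 8.18 cm, enclosing both).
λ_enc = λ₁ + λ₂ = (2.96×10^-6) + (1.27e-6) = 4.23e-6 C/m.
Applying ∮E·dA = Q_enc/ε₀ with the end caps contributing no flux:
E = |λ_enc|/(2πε₀r) = (4.23×10^-6)/(2π·8.85×10^-12·0.106) = 7.18e5 N/C.

|E| = 7.18×10^5 V/m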